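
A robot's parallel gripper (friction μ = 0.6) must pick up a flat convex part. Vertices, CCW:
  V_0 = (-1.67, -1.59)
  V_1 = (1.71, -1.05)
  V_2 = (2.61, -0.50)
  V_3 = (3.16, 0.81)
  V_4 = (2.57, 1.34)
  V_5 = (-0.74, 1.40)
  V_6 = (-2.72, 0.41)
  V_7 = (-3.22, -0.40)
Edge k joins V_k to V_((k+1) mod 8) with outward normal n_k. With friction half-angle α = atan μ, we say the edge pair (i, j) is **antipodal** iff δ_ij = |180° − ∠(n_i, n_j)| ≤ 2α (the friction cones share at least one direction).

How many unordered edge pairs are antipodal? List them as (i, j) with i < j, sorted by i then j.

count = 11; pairs: (0,3), (0,4), (0,5), (0,6), (1,4), (1,5), (1,6), (2,5), (2,6), (3,7), (4,7)

α = atan 0.6 = 30.96°;  2α = 61.93°
n_0 = (+0.1578, -0.9875)
n_1 = (+0.5215, -0.8533)
n_2 = (+0.9220, -0.3871)
n_3 = (+0.6683, +0.7439)
n_4 = (+0.0181, +0.9998)
n_5 = (-0.4472, +0.8944)
n_6 = (-0.8509, +0.5253)
n_7 = (-0.6090, -0.7932)
  (0,1): δ = 157.65°  ·
  (0,2): δ = 121.85°  ·
  (0,3): δ = 51.01°  ✓
  (0,4): δ = 10.12°  ✓
  (0,5): δ = 17.49°  ✓
  (0,6): δ = 49.24°  ✓
  (0,7): δ = 133.41°  ·
  (1,2): δ = 144.20°  ·
  (1,3): δ = 73.36°  ·
  (1,4): δ = 32.47°  ✓
  (1,5): δ = 4.86°  ✓
  (1,6): δ = 26.88°  ✓
  (1,7): δ = 111.06°  ·
  (2,3): δ = 109.16°  ·
  (2,4): δ = 68.26°  ·
  (2,5): δ = 40.66°  ✓
  (2,6): δ = 8.91°  ✓
  (2,7): δ = 75.26°  ·
  (3,4): δ = 139.10°  ·
  (3,5): δ = 111.50°  ·
  (3,6): δ = 79.75°  ·
  (3,7): δ = 4.42°  ✓
  (4,5): δ = 152.40°  ·
  (4,6): δ = 120.65°  ·
  (4,7): δ = 36.48°  ✓
  (5,6): δ = 148.25°  ·
  (5,7): δ = 64.08°  ·
  (6,7): δ = 95.83°  ·
antipodal pairs: 11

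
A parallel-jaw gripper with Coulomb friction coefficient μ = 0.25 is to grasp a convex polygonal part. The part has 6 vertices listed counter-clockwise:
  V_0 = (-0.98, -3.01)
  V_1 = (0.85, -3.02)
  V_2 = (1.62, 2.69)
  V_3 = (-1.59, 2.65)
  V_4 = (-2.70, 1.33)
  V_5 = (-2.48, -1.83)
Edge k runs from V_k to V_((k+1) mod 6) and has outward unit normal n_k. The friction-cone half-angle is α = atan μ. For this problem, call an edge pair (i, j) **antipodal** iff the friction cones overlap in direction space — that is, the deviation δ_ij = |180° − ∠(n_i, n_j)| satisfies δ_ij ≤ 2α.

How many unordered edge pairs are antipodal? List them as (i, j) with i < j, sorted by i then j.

α = atan 0.25 = 14.04°;  2α = 28.07°
n_0 = (-0.0055, -1.0000)
n_1 = (+0.9910, -0.1336)
n_2 = (-0.0125, +0.9999)
n_3 = (-0.7654, +0.6436)
n_4 = (-0.9976, -0.0695)
n_5 = (-0.6183, -0.7860)
  (0,1): δ = 97.37°  ·
  (0,2): δ = 1.03°  ✓
  (0,3): δ = 50.25°  ·
  (0,4): δ = 94.30°  ·
  (0,5): δ = 142.12°  ·
  (1,2): δ = 81.61°  ·
  (1,3): δ = 32.38°  ·
  (1,4): δ = 11.66°  ✓
  (1,5): δ = 59.49°  ·
  (2,3): δ = 130.77°  ·
  (2,4): δ = 86.73°  ·
  (2,5): δ = 38.90°  ·
  (3,4): δ = 135.96°  ·
  (3,5): δ = 88.13°  ·
  (4,5): δ = 132.17°  ·
antipodal pairs: 2

count = 2; pairs: (0,2), (1,4)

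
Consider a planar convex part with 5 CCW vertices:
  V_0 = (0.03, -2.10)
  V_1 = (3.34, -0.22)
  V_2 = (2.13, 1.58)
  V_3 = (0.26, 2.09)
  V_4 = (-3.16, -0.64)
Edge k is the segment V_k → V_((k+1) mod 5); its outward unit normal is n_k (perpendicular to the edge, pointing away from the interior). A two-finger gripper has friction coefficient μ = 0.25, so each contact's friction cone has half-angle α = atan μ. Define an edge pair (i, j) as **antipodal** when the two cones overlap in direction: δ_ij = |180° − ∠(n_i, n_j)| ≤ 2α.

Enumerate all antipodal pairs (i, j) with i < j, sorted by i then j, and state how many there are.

α = atan 0.25 = 14.04°;  2α = 28.07°
n_0 = (+0.4939, -0.8695)
n_1 = (+0.8299, +0.5579)
n_2 = (+0.2631, +0.9648)
n_3 = (-0.6239, +0.7815)
n_4 = (-0.4162, -0.9093)
  (0,1): δ = 85.69°  ·
  (0,2): δ = 44.85°  ·
  (0,3): δ = 9.00°  ✓
  (0,4): δ = 125.81°  ·
  (1,2): δ = 139.16°  ·
  (1,3): δ = 85.31°  ·
  (1,4): δ = 31.50°  ·
  (2,3): δ = 126.15°  ·
  (2,4): δ = 9.34°  ✓
  (3,4): δ = 63.19°  ·
antipodal pairs: 2

count = 2; pairs: (0,3), (2,4)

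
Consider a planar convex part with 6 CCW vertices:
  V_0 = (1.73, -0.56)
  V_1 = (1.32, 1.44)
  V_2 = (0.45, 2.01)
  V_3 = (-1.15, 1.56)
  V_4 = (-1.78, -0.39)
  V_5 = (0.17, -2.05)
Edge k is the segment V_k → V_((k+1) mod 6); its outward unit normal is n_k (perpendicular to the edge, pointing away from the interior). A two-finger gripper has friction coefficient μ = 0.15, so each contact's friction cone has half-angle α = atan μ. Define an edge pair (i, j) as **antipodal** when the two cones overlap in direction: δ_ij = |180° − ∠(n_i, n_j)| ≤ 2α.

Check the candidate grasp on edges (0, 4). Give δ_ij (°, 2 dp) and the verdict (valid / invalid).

δ = 38.01°, invalid

α = atan 0.15 = 8.53°;  2α = 17.06°
edge 0: e_0 = (-0.41, +2.00);  n_0 = (+0.9796, +0.2008)
edge 4: e_4 = (+1.95, -1.66);  n_4 = (-0.6482, -0.7615)
∠(n_0, n_4) = 141.99°
δ = |180° − 141.99°| = 38.01°
38.01° > 2α = 17.06°  →  invalid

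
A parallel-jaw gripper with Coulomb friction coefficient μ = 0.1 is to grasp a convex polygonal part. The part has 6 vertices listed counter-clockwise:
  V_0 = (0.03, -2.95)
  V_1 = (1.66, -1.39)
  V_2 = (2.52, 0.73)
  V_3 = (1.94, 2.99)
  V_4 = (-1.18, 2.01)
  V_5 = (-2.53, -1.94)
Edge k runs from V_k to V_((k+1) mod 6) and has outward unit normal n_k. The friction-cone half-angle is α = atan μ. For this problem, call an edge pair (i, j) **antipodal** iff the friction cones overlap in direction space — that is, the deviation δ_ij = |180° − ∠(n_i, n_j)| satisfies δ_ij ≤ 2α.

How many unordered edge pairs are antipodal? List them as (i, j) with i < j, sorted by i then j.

α = atan 0.1 = 5.71°;  2α = 11.42°
n_0 = (+0.6914, -0.7224)
n_1 = (+0.9267, -0.3759)
n_2 = (+0.9686, +0.2486)
n_3 = (-0.2997, +0.9540)
n_4 = (-0.9463, +0.3234)
n_5 = (-0.3670, -0.9302)
  (0,1): δ = 155.82°  ·
  (0,2): δ = 119.35°  ·
  (0,3): δ = 26.31°  ·
  (0,4): δ = 27.39°  ·
  (0,5): δ = 114.73°  ·
  (1,2): δ = 143.53°  ·
  (1,3): δ = 50.48°  ·
  (1,4): δ = 3.21°  ✓
  (1,5): δ = 90.55°  ·
  (2,3): δ = 86.96°  ·
  (2,4): δ = 33.26°  ·
  (2,5): δ = 54.08°  ·
  (3,4): δ = 126.31°  ·
  (3,5): δ = 38.97°  ·
  (4,5): δ = 92.66°  ·
antipodal pairs: 1

count = 1; pairs: (1,4)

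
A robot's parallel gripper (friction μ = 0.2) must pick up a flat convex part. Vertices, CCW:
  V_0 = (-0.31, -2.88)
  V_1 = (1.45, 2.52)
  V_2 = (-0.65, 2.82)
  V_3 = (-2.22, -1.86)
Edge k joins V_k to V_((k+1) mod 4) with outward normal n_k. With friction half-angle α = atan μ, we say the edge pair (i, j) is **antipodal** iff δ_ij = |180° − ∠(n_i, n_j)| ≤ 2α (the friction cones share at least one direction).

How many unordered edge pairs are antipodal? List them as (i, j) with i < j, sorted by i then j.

count = 2; pairs: (0,2), (1,3)

α = atan 0.2 = 11.31°;  2α = 22.62°
n_0 = (+0.9508, -0.3099)
n_1 = (+0.1414, +0.9899)
n_2 = (-0.9481, +0.3181)
n_3 = (-0.4711, -0.8821)
  (0,1): δ = 80.08°  ·
  (0,2): δ = 0.49°  ✓
  (0,3): δ = 79.95°  ·
  (1,2): δ = 100.41°  ·
  (1,3): δ = 19.97°  ✓
  (2,3): δ = 99.56°  ·
antipodal pairs: 2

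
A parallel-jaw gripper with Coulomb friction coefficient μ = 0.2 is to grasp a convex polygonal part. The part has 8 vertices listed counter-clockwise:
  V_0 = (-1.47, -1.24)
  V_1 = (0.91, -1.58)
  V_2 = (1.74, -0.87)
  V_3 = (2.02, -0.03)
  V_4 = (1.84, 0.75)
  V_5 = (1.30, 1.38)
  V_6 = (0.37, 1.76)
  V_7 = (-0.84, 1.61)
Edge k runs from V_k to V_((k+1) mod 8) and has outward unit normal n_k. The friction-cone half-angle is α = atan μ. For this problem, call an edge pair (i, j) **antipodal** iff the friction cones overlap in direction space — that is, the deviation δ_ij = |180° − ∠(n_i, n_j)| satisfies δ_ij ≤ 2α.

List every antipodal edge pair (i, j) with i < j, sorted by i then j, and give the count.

count = 3; pairs: (0,5), (0,6), (2,7)

α = atan 0.2 = 11.31°;  2α = 22.62°
n_0 = (-0.1414, -0.9899)
n_1 = (+0.6500, -0.7599)
n_2 = (+0.9487, -0.3162)
n_3 = (+0.9744, +0.2249)
n_4 = (+0.7593, +0.6508)
n_5 = (+0.3782, +0.9257)
n_6 = (-0.1230, +0.9924)
n_7 = (-0.9764, +0.2158)
  (0,1): δ = 131.33°  ·
  (0,2): δ = 100.30°  ·
  (0,3): δ = 68.88°  ·
  (0,4): δ = 41.27°  ·
  (0,5): δ = 14.09°  ✓
  (0,6): δ = 15.20°  ✓
  (0,7): δ = 85.67°  ·
  (1,2): δ = 148.98°  ·
  (1,3): δ = 117.55°  ·
  (1,4): δ = 89.94°  ·
  (1,5): δ = 62.77°  ·
  (1,6): δ = 33.48°  ·
  (1,7): δ = 36.99°  ·
  (2,3): δ = 148.57°  ·
  (2,4): δ = 120.96°  ·
  (2,5): δ = 93.79°  ·
  (2,6): δ = 64.50°  ·
  (2,7): δ = 5.97°  ✓
  (3,4): δ = 152.39°  ·
  (3,5): δ = 125.22°  ·
  (3,6): δ = 95.93°  ·
  (3,7): δ = 25.46°  ·
  (4,5): δ = 152.83°  ·
  (4,6): δ = 123.53°  ·
  (4,7): δ = 53.07°  ·
  (5,6): δ = 150.71°  ·
  (5,7): δ = 80.24°  ·
  (6,7): δ = 109.53°  ·
antipodal pairs: 3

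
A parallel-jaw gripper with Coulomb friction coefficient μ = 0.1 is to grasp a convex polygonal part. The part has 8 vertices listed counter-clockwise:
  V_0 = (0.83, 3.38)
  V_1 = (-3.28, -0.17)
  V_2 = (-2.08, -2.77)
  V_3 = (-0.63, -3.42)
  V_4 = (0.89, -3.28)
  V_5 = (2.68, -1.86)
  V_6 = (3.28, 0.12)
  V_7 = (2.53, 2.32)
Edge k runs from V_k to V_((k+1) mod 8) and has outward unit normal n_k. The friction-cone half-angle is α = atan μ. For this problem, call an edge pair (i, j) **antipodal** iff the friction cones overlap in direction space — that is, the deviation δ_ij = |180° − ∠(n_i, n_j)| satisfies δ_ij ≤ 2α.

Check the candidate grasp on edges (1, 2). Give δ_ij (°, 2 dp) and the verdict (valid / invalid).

α = atan 0.1 = 5.71°;  2α = 11.42°
edge 1: e_1 = (+1.20, -2.60);  n_1 = (-0.9080, -0.4191)
edge 2: e_2 = (+1.45, -0.65);  n_2 = (-0.4091, -0.9125)
∠(n_1, n_2) = 41.08°
δ = |180° − 41.08°| = 138.92°
138.92° > 2α = 11.42°  →  invalid

δ = 138.92°, invalid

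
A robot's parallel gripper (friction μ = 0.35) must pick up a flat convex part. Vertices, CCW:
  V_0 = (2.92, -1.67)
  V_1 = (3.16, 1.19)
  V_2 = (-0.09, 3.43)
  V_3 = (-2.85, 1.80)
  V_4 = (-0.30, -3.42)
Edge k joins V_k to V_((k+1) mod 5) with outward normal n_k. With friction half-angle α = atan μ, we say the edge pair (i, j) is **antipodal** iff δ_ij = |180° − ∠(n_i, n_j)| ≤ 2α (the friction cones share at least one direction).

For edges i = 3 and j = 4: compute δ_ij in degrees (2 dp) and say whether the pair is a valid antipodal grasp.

α = atan 0.35 = 19.29°;  2α = 38.58°
edge 3: e_3 = (+2.55, -5.22);  n_3 = (-0.8985, -0.4389)
edge 4: e_4 = (+3.22, +1.75);  n_4 = (+0.4775, -0.8786)
∠(n_3, n_4) = 92.49°
δ = |180° − 92.49°| = 87.51°
87.51° > 2α = 38.58°  →  invalid

δ = 87.51°, invalid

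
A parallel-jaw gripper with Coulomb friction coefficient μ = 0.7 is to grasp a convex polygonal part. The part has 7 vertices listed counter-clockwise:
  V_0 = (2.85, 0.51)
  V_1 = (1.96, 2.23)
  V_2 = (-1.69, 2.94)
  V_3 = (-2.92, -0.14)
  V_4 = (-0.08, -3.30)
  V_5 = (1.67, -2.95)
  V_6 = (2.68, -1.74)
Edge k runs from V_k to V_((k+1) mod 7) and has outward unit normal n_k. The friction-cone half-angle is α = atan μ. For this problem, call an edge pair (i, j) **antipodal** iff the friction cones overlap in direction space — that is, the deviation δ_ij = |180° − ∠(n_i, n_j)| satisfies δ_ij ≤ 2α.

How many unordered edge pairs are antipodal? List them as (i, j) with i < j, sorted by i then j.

count = 9; pairs: (0,2), (0,3), (1,3), (1,4), (1,5), (2,4), (2,5), (2,6), (3,6)

α = atan 0.7 = 34.99°;  2α = 69.98°
n_0 = (+0.8881, +0.4596)
n_1 = (+0.1909, +0.9816)
n_2 = (-0.9287, +0.3709)
n_3 = (-0.7438, -0.6684)
n_4 = (+0.1961, -0.9806)
n_5 = (+0.7677, -0.6408)
n_6 = (+0.9972, -0.0753)
  (0,1): δ = 128.37°  ·
  (0,2): δ = 49.13°  ✓
  (0,3): δ = 14.59°  ✓
  (0,4): δ = 73.95°  ·
  (0,5): δ = 112.79°  ·
  (0,6): δ = 148.32°  ·
  (1,2): δ = 100.76°  ·
  (1,3): δ = 37.05°  ✓
  (1,4): δ = 22.32°  ✓
  (1,5): δ = 61.16°  ✓
  (1,6): δ = 96.69°  ·
  (2,3): δ = 116.28°  ·
  (2,4): δ = 56.92°  ✓
  (2,5): δ = 18.08°  ✓
  (2,6): δ = 17.45°  ✓
  (3,4): δ = 120.64°  ·
  (3,5): δ = 81.80°  ·
  (3,6): δ = 46.27°  ✓
  (4,5): δ = 141.16°  ·
  (4,6): δ = 105.63°  ·
  (5,6): δ = 144.47°  ·
antipodal pairs: 9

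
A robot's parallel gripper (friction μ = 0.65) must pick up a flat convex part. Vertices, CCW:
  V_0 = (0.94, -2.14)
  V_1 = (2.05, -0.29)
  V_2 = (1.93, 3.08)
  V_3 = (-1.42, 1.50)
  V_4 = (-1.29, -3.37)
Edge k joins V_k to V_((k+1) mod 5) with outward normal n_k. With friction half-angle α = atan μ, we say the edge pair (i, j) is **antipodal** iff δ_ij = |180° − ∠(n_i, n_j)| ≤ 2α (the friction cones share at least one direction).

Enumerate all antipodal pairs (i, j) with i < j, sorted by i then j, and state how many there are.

α = atan 0.65 = 33.02°;  2α = 66.05°
n_0 = (+0.8575, -0.5145)
n_1 = (+0.9994, +0.0356)
n_2 = (-0.4266, +0.9045)
n_3 = (-0.9996, -0.0267)
n_4 = (+0.4830, -0.8756)
  (0,1): δ = 147.00°  ·
  (0,2): δ = 33.79°  ✓
  (0,3): δ = 32.49°  ✓
  (0,4): δ = 149.84°  ·
  (1,2): δ = 66.79°  ·
  (1,3): δ = 0.51°  ✓
  (1,4): δ = 116.84°  ·
  (2,3): δ = 113.72°  ·
  (2,4): δ = 3.63°  ✓
  (3,4): δ = 62.65°  ✓
antipodal pairs: 5

count = 5; pairs: (0,2), (0,3), (1,3), (2,4), (3,4)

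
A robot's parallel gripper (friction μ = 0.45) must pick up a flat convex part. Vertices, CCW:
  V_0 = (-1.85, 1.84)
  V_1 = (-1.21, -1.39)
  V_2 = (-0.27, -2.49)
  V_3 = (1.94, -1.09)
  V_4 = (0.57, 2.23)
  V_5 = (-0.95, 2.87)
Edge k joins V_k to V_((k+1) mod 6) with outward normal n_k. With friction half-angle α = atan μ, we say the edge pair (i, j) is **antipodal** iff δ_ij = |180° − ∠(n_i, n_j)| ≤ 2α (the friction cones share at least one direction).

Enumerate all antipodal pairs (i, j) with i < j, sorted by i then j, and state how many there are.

α = atan 0.45 = 24.23°;  2α = 48.46°
n_0 = (-0.9809, -0.1944)
n_1 = (-0.7602, -0.6497)
n_2 = (+0.5351, -0.8448)
n_3 = (+0.9244, +0.3814)
n_4 = (+0.3881, +0.9216)
n_5 = (-0.7530, +0.6580)
  (0,1): δ = 150.69°  ·
  (0,2): δ = 68.85°  ·
  (0,3): δ = 11.22°  ✓
  (0,4): δ = 55.96°  ·
  (0,5): δ = 127.65°  ·
  (1,2): δ = 98.16°  ·
  (1,3): δ = 18.09°  ✓
  (1,4): δ = 26.65°  ✓
  (1,5): δ = 98.34°  ·
  (2,3): δ = 99.93°  ·
  (2,4): δ = 55.19°  ·
  (2,5): δ = 16.50°  ✓
  (3,4): δ = 135.26°  ·
  (3,5): δ = 63.57°  ·
  (4,5): δ = 108.31°  ·
antipodal pairs: 4

count = 4; pairs: (0,3), (1,3), (1,4), (2,5)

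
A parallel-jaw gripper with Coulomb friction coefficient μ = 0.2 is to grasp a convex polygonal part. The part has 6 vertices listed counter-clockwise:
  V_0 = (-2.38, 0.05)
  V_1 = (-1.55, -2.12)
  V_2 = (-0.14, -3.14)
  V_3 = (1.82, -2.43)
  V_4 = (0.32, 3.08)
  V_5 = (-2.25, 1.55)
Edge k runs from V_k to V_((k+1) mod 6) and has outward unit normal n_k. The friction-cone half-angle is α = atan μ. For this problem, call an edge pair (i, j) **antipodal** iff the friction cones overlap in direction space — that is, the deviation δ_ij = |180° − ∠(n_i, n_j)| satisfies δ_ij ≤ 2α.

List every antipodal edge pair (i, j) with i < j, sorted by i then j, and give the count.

count = 3; pairs: (0,3), (2,4), (3,5)

α = atan 0.2 = 11.31°;  2α = 22.62°
n_0 = (-0.9340, -0.3572)
n_1 = (-0.5861, -0.8102)
n_2 = (+0.3406, -0.9402)
n_3 = (+0.9649, +0.2627)
n_4 = (-0.5115, +0.8593)
n_5 = (-0.9963, +0.0863)
  (0,1): δ = 146.81°  ·
  (0,2): δ = 91.02°  ·
  (0,3): δ = 5.70°  ✓
  (0,4): δ = 99.84°  ·
  (0,5): δ = 154.12°  ·
  (1,2): δ = 124.21°  ·
  (1,3): δ = 38.89°  ·
  (1,4): δ = 66.65°  ·
  (1,5): δ = 120.93°  ·
  (2,3): δ = 94.68°  ·
  (2,4): δ = 10.85°  ✓
  (2,5): δ = 65.13°  ·
  (3,4): δ = 74.46°  ·
  (3,5): δ = 20.18°  ✓
  (4,5): δ = 125.72°  ·
antipodal pairs: 3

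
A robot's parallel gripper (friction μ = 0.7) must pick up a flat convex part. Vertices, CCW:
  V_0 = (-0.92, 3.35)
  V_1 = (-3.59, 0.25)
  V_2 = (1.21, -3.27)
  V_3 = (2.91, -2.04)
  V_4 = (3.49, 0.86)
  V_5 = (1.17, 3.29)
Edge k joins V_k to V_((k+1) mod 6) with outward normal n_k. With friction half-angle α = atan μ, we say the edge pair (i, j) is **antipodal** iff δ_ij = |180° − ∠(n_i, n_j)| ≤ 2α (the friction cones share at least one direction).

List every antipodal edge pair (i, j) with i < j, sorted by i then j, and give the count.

α = atan 0.7 = 34.99°;  2α = 69.98°
n_0 = (-0.7577, +0.6526)
n_1 = (-0.5914, -0.8064)
n_2 = (+0.5862, -0.8102)
n_3 = (+0.9806, -0.1961)
n_4 = (+0.7233, +0.6905)
n_5 = (+0.0287, +0.9996)
  (0,1): δ = 85.52°  ·
  (0,2): δ = 13.38°  ✓
  (0,3): δ = 29.43°  ✓
  (0,4): δ = 84.41°  ·
  (0,5): δ = 129.09°  ·
  (1,2): δ = 107.86°  ·
  (1,3): δ = 65.06°  ✓
  (1,4): δ = 10.07°  ✓
  (1,5): δ = 34.61°  ✓
  (2,3): δ = 137.20°  ·
  (2,4): δ = 82.21°  ·
  (2,5): δ = 37.53°  ✓
  (3,4): δ = 125.02°  ·
  (3,5): δ = 80.33°  ·
  (4,5): δ = 135.32°  ·
antipodal pairs: 6

count = 6; pairs: (0,2), (0,3), (1,3), (1,4), (1,5), (2,5)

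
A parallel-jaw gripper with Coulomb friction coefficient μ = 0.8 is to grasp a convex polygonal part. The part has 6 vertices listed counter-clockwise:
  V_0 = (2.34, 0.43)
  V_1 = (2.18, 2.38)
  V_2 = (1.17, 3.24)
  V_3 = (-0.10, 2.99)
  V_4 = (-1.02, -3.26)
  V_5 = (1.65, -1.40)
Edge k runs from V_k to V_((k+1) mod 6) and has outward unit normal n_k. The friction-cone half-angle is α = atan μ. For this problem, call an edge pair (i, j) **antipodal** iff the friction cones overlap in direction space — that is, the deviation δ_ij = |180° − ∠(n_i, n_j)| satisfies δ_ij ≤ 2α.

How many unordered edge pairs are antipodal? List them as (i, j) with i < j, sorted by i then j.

count = 7; pairs: (0,3), (1,3), (1,4), (2,4), (2,5), (3,4), (3,5)

α = atan 0.8 = 38.66°;  2α = 77.32°
n_0 = (+0.9967, +0.0818)
n_1 = (+0.6483, +0.7614)
n_2 = (-0.1931, +0.9812)
n_3 = (-0.9893, +0.1456)
n_4 = (+0.5716, -0.8205)
n_5 = (+0.9357, -0.3528)
  (0,1): δ = 135.10°  ·
  (0,2): δ = 83.55°  ·
  (0,3): δ = 13.06°  ✓
  (0,4): δ = 120.17°  ·
  (0,5): δ = 154.65°  ·
  (1,2): δ = 128.45°  ·
  (1,3): δ = 57.96°  ✓
  (1,4): δ = 75.28°  ✓
  (1,5): δ = 109.75°  ·
  (2,3): δ = 109.51°  ·
  (2,4): δ = 23.73°  ✓
  (2,5): δ = 58.20°  ✓
  (3,4): δ = 46.76°  ✓
  (3,5): δ = 12.29°  ✓
  (4,5): δ = 145.52°  ·
antipodal pairs: 7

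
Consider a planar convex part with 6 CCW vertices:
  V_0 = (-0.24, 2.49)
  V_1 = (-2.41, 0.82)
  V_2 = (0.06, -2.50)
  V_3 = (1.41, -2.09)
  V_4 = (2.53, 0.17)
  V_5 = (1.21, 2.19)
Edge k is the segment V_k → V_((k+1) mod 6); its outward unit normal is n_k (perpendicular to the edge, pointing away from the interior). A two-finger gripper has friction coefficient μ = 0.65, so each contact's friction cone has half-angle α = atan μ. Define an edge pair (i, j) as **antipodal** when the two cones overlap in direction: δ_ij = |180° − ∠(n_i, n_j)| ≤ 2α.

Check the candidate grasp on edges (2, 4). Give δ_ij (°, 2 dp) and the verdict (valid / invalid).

δ = 73.73°, invalid

α = atan 0.65 = 33.02°;  2α = 66.05°
edge 2: e_2 = (+1.35, +0.41);  n_2 = (+0.2906, -0.9568)
edge 4: e_4 = (-1.32, +2.02);  n_4 = (+0.8371, +0.5470)
∠(n_2, n_4) = 106.27°
δ = |180° − 106.27°| = 73.73°
73.73° > 2α = 66.05°  →  invalid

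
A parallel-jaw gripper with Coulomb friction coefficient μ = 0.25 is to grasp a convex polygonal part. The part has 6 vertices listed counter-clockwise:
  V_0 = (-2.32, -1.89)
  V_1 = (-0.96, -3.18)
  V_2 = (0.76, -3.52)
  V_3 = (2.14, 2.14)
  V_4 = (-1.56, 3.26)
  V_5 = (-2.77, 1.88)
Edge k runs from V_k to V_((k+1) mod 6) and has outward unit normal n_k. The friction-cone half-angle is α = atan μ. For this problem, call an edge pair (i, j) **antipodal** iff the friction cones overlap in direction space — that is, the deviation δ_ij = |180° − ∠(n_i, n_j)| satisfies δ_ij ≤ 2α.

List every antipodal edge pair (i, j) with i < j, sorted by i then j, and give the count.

count = 4; pairs: (0,3), (1,3), (2,4), (2,5)

α = atan 0.25 = 14.04°;  2α = 28.07°
n_0 = (-0.6882, -0.7255)
n_1 = (-0.1939, -0.9810)
n_2 = (+0.9715, -0.2369)
n_3 = (+0.2897, +0.9571)
n_4 = (-0.7519, +0.6593)
n_5 = (-0.9930, -0.1185)
  (0,1): δ = 147.69°  ·
  (0,2): δ = 60.22°  ·
  (0,3): δ = 26.65°  ✓
  (0,4): δ = 92.24°  ·
  (0,5): δ = 140.29°  ·
  (1,2): δ = 92.52°  ·
  (1,3): δ = 5.66°  ✓
  (1,4): δ = 59.94°  ·
  (1,5): δ = 107.99°  ·
  (2,3): δ = 93.14°  ·
  (2,4): δ = 27.54°  ✓
  (2,5): δ = 20.51°  ✓
  (3,4): δ = 114.40°  ·
  (3,5): δ = 66.35°  ·
  (4,5): δ = 131.95°  ·
antipodal pairs: 4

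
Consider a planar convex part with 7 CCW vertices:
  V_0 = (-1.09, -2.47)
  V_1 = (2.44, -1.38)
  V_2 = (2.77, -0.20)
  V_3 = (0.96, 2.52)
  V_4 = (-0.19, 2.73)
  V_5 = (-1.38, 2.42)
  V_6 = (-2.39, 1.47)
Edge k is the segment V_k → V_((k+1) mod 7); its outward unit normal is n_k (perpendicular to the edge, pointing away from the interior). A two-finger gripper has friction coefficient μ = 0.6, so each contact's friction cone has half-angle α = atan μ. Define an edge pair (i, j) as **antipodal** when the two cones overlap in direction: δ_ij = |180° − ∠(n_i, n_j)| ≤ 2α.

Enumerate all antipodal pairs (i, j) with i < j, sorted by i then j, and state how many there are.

α = atan 0.6 = 30.96°;  2α = 61.93°
n_0 = (+0.2950, -0.9555)
n_1 = (+0.9630, -0.2693)
n_2 = (+0.8325, +0.5540)
n_3 = (+0.1796, +0.9837)
n_4 = (-0.2521, +0.9677)
n_5 = (-0.6851, +0.7284)
n_6 = (-0.9496, -0.3133)
  (0,1): δ = 122.78°  ·
  (0,2): δ = 73.52°  ·
  (0,3): δ = 27.51°  ✓
  (0,4): δ = 2.56°  ✓
  (0,5): δ = 26.09°  ✓
  (0,6): δ = 91.10°  ·
  (1,2): δ = 130.73°  ·
  (1,3): δ = 84.72°  ·
  (1,4): δ = 59.77°  ✓
  (1,5): δ = 31.13°  ✓
  (1,6): δ = 33.88°  ✓
  (2,3): δ = 133.99°  ·
  (2,4): δ = 109.04°  ·
  (2,5): δ = 80.39°  ·
  (2,6): δ = 15.38°  ✓
  (3,4): δ = 155.05°  ·
  (3,5): δ = 126.40°  ·
  (3,6): δ = 61.39°  ✓
  (4,5): δ = 151.35°  ·
  (4,6): δ = 86.34°  ·
  (5,6): δ = 114.99°  ·
antipodal pairs: 8

count = 8; pairs: (0,3), (0,4), (0,5), (1,4), (1,5), (1,6), (2,6), (3,6)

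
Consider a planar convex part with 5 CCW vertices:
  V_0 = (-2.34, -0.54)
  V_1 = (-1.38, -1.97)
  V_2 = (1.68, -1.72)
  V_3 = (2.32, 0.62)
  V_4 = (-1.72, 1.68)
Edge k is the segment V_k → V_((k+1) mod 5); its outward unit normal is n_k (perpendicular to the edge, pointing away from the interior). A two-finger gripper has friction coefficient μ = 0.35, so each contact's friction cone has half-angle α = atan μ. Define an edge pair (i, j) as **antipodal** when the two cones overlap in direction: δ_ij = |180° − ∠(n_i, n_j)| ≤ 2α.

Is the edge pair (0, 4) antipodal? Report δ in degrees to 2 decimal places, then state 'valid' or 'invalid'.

α = atan 0.35 = 19.29°;  2α = 38.58°
edge 0: e_0 = (+0.96, -1.43);  n_0 = (-0.8303, -0.5574)
edge 4: e_4 = (-0.62, -2.22);  n_4 = (-0.9631, +0.2690)
∠(n_0, n_4) = 49.48°
δ = |180° − 49.48°| = 130.52°
130.52° > 2α = 38.58°  →  invalid

δ = 130.52°, invalid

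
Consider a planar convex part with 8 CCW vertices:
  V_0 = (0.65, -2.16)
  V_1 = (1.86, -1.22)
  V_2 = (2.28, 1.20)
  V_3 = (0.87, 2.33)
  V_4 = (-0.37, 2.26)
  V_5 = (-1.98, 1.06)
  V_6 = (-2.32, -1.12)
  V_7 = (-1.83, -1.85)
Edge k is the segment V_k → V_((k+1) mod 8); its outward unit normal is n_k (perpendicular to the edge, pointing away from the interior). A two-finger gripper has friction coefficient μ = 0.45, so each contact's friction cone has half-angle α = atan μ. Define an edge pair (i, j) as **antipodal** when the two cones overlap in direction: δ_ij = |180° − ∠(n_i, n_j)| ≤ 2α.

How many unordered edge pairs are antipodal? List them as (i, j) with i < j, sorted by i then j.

α = atan 0.45 = 24.23°;  2α = 48.46°
n_0 = (+0.6135, -0.7897)
n_1 = (+0.9853, -0.1710)
n_2 = (+0.6254, +0.7803)
n_3 = (-0.0564, +0.9984)
n_4 = (-0.5976, +0.8018)
n_5 = (-0.9881, +0.1541)
n_6 = (-0.8303, -0.5573)
n_7 = (-0.1240, -0.9923)
  (0,1): δ = 137.69°  ·
  (0,2): δ = 76.55°  ·
  (0,3): δ = 34.61°  ✓
  (0,4): δ = 1.14°  ✓
  (0,5): δ = 43.29°  ✓
  (0,6): δ = 86.03°  ·
  (0,7): δ = 135.03°  ·
  (1,2): δ = 118.86°  ·
  (1,3): δ = 76.92°  ·
  (1,4): δ = 43.46°  ✓
  (1,5): δ = 0.98°  ✓
  (1,6): δ = 43.72°  ✓
  (1,7): δ = 92.72°  ·
  (2,3): δ = 138.06°  ·
  (2,4): δ = 104.59°  ·
  (2,5): δ = 60.16°  ·
  (2,6): δ = 17.42°  ✓
  (2,7): δ = 31.58°  ✓
  (3,4): δ = 146.53°  ·
  (3,5): δ = 102.10°  ·
  (3,6): δ = 59.36°  ·
  (3,7): δ = 10.36°  ✓
  (4,5): δ = 135.56°  ·
  (4,6): δ = 92.83°  ·
  (4,7): δ = 43.82°  ✓
  (5,6): δ = 137.26°  ·
  (5,7): δ = 88.26°  ·
  (6,7): δ = 131.00°  ·
antipodal pairs: 10

count = 10; pairs: (0,3), (0,4), (0,5), (1,4), (1,5), (1,6), (2,6), (2,7), (3,7), (4,7)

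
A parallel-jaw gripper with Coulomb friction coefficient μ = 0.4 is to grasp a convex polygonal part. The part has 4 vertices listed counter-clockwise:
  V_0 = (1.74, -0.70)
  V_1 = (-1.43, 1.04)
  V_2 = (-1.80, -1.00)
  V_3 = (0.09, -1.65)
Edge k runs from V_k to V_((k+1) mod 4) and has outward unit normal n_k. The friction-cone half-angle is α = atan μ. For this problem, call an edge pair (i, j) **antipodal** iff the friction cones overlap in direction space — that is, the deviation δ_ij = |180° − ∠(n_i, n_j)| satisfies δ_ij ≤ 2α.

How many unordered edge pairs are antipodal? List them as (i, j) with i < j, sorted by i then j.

count = 1; pairs: (0,2)

α = atan 0.4 = 21.80°;  2α = 43.60°
n_0 = (+0.4812, +0.8766)
n_1 = (-0.9839, +0.1785)
n_2 = (-0.3252, -0.9456)
n_3 = (+0.4990, -0.8666)
  (0,1): δ = 71.52°  ·
  (0,2): δ = 9.78°  ✓
  (0,3): δ = 58.69°  ·
  (1,2): δ = 98.70°  ·
  (1,3): δ = 49.79°  ·
  (2,3): δ = 131.09°  ·
antipodal pairs: 1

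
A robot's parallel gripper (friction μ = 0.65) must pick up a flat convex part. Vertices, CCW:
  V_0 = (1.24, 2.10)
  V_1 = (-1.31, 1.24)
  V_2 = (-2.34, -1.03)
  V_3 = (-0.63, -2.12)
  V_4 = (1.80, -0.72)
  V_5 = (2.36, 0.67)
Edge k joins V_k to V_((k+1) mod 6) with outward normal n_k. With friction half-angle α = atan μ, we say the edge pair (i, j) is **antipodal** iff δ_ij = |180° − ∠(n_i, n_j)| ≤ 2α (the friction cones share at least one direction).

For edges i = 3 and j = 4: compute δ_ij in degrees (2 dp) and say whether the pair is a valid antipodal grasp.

α = atan 0.65 = 33.02°;  2α = 66.05°
edge 3: e_3 = (+2.43, +1.40);  n_3 = (+0.4992, -0.8665)
edge 4: e_4 = (+0.56, +1.39);  n_4 = (+0.9276, -0.3737)
∠(n_3, n_4) = 38.11°
δ = |180° − 38.11°| = 141.89°
141.89° > 2α = 66.05°  →  invalid

δ = 141.89°, invalid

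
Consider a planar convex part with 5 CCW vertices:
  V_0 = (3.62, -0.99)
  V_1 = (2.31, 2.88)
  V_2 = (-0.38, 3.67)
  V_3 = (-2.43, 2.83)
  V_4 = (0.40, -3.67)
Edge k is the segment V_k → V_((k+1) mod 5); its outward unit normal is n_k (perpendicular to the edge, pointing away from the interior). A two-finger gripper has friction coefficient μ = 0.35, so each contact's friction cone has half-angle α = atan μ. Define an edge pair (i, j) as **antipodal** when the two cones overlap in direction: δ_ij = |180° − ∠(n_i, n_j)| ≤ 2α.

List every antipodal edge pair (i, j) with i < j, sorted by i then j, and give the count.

count = 2; pairs: (0,3), (2,4)

α = atan 0.35 = 19.29°;  2α = 38.58°
n_0 = (+0.9472, +0.3206)
n_1 = (+0.2818, +0.9595)
n_2 = (-0.3792, +0.9253)
n_3 = (-0.9169, -0.3992)
n_4 = (+0.6397, -0.7686)
  (0,1): δ = 125.07°  ·
  (0,2): δ = 86.42°  ·
  (0,3): δ = 4.83°  ✓
  (0,4): δ = 111.07°  ·
  (1,2): δ = 141.35°  ·
  (1,3): δ = 50.11°  ·
  (1,4): δ = 56.14°  ·
  (2,3): δ = 88.75°  ·
  (2,4): δ = 17.49°  ✓
  (3,4): δ = 73.76°  ·
antipodal pairs: 2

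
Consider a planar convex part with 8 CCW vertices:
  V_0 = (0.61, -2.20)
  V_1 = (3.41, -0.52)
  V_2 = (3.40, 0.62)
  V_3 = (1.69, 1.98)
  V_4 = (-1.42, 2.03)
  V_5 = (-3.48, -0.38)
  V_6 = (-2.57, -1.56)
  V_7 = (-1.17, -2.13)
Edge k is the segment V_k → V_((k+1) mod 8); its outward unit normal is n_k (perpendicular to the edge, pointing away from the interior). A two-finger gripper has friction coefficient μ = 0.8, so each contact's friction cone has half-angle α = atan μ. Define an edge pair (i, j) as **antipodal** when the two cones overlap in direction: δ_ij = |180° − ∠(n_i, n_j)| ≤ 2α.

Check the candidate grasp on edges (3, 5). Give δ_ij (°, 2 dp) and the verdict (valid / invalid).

δ = 51.44°, valid

α = atan 0.8 = 38.66°;  2α = 77.32°
edge 3: e_3 = (-3.11, +0.05);  n_3 = (+0.0161, +0.9999)
edge 5: e_5 = (+0.91, -1.18);  n_5 = (-0.7919, -0.6107)
∠(n_3, n_5) = 128.56°
δ = |180° − 128.56°| = 51.44°
51.44° ≤ 2α = 77.32°  →  valid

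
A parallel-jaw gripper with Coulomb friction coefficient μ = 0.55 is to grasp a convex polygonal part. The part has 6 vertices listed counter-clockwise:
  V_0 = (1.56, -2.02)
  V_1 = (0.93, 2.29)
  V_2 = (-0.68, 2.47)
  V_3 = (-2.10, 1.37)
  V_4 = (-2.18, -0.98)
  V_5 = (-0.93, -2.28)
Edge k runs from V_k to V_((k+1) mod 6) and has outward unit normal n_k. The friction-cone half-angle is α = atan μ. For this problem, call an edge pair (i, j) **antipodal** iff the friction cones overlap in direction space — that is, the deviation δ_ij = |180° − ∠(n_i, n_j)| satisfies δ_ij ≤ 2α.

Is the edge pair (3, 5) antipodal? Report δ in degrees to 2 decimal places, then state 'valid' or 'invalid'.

δ = 82.09°, invalid

α = atan 0.55 = 28.81°;  2α = 57.62°
edge 3: e_3 = (-0.08, -2.35);  n_3 = (-0.9994, +0.0340)
edge 5: e_5 = (+2.49, +0.26);  n_5 = (+0.1039, -0.9946)
∠(n_3, n_5) = 97.91°
δ = |180° − 97.91°| = 82.09°
82.09° > 2α = 57.62°  →  invalid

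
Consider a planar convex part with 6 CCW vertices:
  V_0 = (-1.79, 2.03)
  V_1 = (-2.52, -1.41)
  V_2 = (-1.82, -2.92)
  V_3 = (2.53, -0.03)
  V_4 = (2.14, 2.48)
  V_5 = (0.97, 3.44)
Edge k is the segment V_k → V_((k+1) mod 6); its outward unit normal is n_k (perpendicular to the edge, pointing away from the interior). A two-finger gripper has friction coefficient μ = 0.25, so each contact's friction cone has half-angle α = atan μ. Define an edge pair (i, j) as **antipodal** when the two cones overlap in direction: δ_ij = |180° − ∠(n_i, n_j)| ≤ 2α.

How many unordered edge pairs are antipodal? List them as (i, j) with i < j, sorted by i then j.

α = atan 0.25 = 14.04°;  2α = 28.07°
n_0 = (-0.9782, +0.2076)
n_1 = (-0.9073, -0.4206)
n_2 = (+0.5534, -0.8329)
n_3 = (+0.9881, +0.1535)
n_4 = (+0.6343, +0.7731)
n_5 = (-0.4549, +0.8905)
  (0,1): δ = 143.15°  ·
  (0,2): δ = 44.42°  ·
  (0,3): δ = 20.81°  ✓
  (0,4): δ = 62.61°  ·
  (0,5): δ = 129.04°  ·
  (1,2): δ = 81.27°  ·
  (1,3): δ = 16.04°  ✓
  (1,4): δ = 25.76°  ✓
  (1,5): δ = 92.19°  ·
  (2,3): δ = 114.77°  ·
  (2,4): δ = 72.97°  ·
  (2,5): δ = 6.54°  ✓
  (3,4): δ = 138.20°  ·
  (3,5): δ = 71.77°  ·
  (4,5): δ = 113.57°  ·
antipodal pairs: 4

count = 4; pairs: (0,3), (1,3), (1,4), (2,5)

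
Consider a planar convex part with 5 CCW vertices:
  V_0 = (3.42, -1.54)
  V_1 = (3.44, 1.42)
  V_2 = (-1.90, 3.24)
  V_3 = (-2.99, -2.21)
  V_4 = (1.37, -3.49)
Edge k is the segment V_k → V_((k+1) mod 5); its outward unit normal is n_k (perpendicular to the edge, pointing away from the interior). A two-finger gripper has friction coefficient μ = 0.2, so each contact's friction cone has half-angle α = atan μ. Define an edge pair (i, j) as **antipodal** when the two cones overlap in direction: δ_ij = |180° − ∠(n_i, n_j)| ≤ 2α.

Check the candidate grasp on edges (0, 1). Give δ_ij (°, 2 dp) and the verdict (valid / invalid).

δ = 108.43°, invalid

α = atan 0.2 = 11.31°;  2α = 22.62°
edge 0: e_0 = (+0.02, +2.96);  n_0 = (+1.0000, -0.0068)
edge 1: e_1 = (-5.34, +1.82);  n_1 = (+0.3226, +0.9465)
∠(n_0, n_1) = 71.57°
δ = |180° − 71.57°| = 108.43°
108.43° > 2α = 22.62°  →  invalid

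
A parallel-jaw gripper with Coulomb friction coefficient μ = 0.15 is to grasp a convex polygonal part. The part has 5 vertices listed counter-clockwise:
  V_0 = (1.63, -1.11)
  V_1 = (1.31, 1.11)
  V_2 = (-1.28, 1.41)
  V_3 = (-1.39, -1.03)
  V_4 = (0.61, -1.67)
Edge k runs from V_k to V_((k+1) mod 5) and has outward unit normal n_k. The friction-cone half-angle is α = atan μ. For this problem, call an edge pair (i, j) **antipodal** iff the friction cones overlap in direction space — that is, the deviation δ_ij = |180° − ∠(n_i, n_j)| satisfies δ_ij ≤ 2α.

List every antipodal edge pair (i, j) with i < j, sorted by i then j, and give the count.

count = 2; pairs: (0,2), (1,3)

α = atan 0.15 = 8.53°;  2α = 17.06°
n_0 = (+0.9898, +0.1427)
n_1 = (+0.1151, +0.9934)
n_2 = (-0.9990, +0.0450)
n_3 = (-0.3048, -0.9524)
n_4 = (+0.4813, -0.8766)
  (0,1): δ = 104.81°  ·
  (0,2): δ = 10.78°  ✓
  (0,3): δ = 64.05°  ·
  (0,4): δ = 110.57°  ·
  (1,2): δ = 85.97°  ·
  (1,3): δ = 11.14°  ✓
  (1,4): δ = 35.37°  ·
  (2,3): δ = 105.16°  ·
  (2,4): δ = 58.65°  ·
  (3,4): δ = 133.49°  ·
antipodal pairs: 2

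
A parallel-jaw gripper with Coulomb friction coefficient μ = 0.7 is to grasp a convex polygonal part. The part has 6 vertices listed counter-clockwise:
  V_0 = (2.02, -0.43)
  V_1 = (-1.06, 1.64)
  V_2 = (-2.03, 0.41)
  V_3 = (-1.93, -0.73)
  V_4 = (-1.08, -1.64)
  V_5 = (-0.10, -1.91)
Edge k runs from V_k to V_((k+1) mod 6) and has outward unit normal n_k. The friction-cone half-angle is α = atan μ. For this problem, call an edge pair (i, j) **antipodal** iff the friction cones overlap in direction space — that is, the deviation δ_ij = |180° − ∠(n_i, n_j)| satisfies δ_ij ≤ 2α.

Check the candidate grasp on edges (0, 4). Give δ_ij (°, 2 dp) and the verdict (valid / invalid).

δ = 18.50°, valid

α = atan 0.7 = 34.99°;  2α = 69.98°
edge 0: e_0 = (-3.08, +2.07);  n_0 = (+0.5578, +0.8300)
edge 4: e_4 = (+0.98, -0.27);  n_4 = (-0.2656, -0.9641)
∠(n_0, n_4) = 161.50°
δ = |180° − 161.50°| = 18.50°
18.50° ≤ 2α = 69.98°  →  valid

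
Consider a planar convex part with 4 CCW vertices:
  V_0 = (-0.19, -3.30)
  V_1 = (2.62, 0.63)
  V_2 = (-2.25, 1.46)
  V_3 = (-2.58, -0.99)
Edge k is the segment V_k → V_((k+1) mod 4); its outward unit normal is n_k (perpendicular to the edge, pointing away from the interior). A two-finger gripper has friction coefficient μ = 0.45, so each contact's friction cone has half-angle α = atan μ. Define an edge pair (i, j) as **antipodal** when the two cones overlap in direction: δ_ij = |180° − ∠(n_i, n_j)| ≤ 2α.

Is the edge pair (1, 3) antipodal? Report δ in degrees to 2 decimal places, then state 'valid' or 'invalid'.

δ = 34.35°, valid

α = atan 0.45 = 24.23°;  2α = 48.46°
edge 1: e_1 = (-4.87, +0.83);  n_1 = (+0.1680, +0.9858)
edge 3: e_3 = (+2.39, -2.31);  n_3 = (-0.6950, -0.7190)
∠(n_1, n_3) = 145.65°
δ = |180° − 145.65°| = 34.35°
34.35° ≤ 2α = 48.46°  →  valid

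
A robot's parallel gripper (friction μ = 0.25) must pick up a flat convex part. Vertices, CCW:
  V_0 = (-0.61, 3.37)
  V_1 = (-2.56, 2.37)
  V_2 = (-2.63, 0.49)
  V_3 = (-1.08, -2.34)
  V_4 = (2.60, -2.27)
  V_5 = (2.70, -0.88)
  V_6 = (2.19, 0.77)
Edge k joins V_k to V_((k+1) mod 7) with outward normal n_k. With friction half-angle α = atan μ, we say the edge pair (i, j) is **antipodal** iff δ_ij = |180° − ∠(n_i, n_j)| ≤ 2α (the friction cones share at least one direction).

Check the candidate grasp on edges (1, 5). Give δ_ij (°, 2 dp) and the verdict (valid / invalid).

α = atan 0.25 = 14.04°;  2α = 28.07°
edge 1: e_1 = (-0.07, -1.88);  n_1 = (-0.9993, +0.0372)
edge 5: e_5 = (-0.51, +1.65);  n_5 = (+0.9554, +0.2953)
∠(n_1, n_5) = 160.69°
δ = |180° − 160.69°| = 19.31°
19.31° ≤ 2α = 28.07°  →  valid

δ = 19.31°, valid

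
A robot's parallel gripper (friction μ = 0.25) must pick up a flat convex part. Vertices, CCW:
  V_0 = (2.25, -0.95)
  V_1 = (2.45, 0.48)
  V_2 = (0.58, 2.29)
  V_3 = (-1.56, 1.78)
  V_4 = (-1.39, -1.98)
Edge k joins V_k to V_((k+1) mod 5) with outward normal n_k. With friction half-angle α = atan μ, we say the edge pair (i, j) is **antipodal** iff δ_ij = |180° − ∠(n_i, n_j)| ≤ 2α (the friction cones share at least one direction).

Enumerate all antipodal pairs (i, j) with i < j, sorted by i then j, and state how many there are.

count = 2; pairs: (0,3), (2,4)

α = atan 0.25 = 14.04°;  2α = 28.07°
n_0 = (+0.9904, -0.1385)
n_1 = (+0.6955, +0.7185)
n_2 = (-0.2318, +0.9728)
n_3 = (-0.9990, -0.0452)
n_4 = (+0.2723, -0.9622)
  (0,1): δ = 126.10°  ·
  (0,2): δ = 68.63°  ·
  (0,3): δ = 10.55°  ✓
  (0,4): δ = 113.76°  ·
  (1,2): δ = 122.53°  ·
  (1,3): δ = 43.35°  ·
  (1,4): δ = 59.87°  ·
  (2,3): δ = 100.82°  ·
  (2,4): δ = 2.40°  ✓
  (3,4): δ = 76.79°  ·
antipodal pairs: 2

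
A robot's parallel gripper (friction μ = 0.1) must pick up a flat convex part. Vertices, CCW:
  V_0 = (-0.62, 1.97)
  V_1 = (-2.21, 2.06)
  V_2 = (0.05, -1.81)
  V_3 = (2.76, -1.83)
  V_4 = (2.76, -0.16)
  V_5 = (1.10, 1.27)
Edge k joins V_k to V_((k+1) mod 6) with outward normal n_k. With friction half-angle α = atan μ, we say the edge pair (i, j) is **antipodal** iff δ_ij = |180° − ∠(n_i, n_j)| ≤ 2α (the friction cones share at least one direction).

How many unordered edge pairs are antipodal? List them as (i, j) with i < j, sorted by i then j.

count = 1; pairs: (0,2)

α = atan 0.1 = 5.71°;  2α = 11.42°
n_0 = (+0.0565, +0.9984)
n_1 = (-0.8635, -0.5043)
n_2 = (-0.0074, -1.0000)
n_3 = (+1.0000, -0.0000)
n_4 = (+0.6527, +0.7576)
n_5 = (+0.3770, +0.9262)
  (0,1): δ = 56.48°  ·
  (0,2): δ = 2.82°  ✓
  (0,3): δ = 93.24°  ·
  (0,4): δ = 142.50°  ·
  (0,5): δ = 161.09°  ·
  (1,2): δ = 120.71°  ·
  (1,3): δ = 30.28°  ·
  (1,4): δ = 18.97°  ·
  (1,5): δ = 37.57°  ·
  (2,3): δ = 89.58°  ·
  (2,4): δ = 40.32°  ·
  (2,5): δ = 21.72°  ·
  (3,4): δ = 130.74°  ·
  (3,5): δ = 112.15°  ·
  (4,5): δ = 161.40°  ·
antipodal pairs: 1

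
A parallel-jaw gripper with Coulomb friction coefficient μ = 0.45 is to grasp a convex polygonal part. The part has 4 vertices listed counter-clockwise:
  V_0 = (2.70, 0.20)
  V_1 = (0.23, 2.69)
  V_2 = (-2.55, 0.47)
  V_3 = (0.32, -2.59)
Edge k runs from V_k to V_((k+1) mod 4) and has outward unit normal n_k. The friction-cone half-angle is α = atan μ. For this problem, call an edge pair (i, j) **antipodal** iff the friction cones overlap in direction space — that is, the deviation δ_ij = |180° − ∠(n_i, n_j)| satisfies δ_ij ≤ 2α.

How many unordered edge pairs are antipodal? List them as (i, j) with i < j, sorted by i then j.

count = 2; pairs: (0,2), (1,3)

α = atan 0.45 = 24.23°;  2α = 48.46°
n_0 = (+0.7100, +0.7042)
n_1 = (-0.6240, +0.7814)
n_2 = (-0.7294, -0.6841)
n_3 = (+0.7608, -0.6490)
  (0,1): δ = 96.16°  ·
  (0,2): δ = 1.60°  ✓
  (0,3): δ = 94.77°  ·
  (1,2): δ = 85.44°  ·
  (1,3): δ = 10.92°  ✓
  (2,3): δ = 83.63°  ·
antipodal pairs: 2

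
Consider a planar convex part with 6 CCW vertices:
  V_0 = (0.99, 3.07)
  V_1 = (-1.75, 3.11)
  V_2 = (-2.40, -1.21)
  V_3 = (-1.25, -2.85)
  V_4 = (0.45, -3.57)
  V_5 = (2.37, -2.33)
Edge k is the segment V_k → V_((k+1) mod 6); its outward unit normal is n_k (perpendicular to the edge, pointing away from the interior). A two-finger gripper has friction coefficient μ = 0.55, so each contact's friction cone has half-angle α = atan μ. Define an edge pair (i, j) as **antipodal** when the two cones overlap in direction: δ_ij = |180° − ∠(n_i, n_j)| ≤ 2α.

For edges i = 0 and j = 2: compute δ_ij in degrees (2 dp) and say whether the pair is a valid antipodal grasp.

α = atan 0.55 = 28.81°;  2α = 57.62°
edge 0: e_0 = (-2.74, +0.04);  n_0 = (+0.0146, +0.9999)
edge 2: e_2 = (+1.15, -1.64);  n_2 = (-0.8188, -0.5741)
∠(n_0, n_2) = 125.88°
δ = |180° − 125.88°| = 54.12°
54.12° ≤ 2α = 57.62°  →  valid

δ = 54.12°, valid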